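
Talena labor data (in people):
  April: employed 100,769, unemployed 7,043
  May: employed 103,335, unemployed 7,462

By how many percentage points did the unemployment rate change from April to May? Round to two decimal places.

The unemployment rate changed by +0.20 percentage points.

April: labor force = 100,769 + 7,043 = 107,812; u = 7,043/107,812 = 6.53%.
May: labor force = 103,335 + 7,462 = 110,797; u = 7,462/110,797 = 6.73%.
Change = 6.73% − 6.53% = +0.20 pp.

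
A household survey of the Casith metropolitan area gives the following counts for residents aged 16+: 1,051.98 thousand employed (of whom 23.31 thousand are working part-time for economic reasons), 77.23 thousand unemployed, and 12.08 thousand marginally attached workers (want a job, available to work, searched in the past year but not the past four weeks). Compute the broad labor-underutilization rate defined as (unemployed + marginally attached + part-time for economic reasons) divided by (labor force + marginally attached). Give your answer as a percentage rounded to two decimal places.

Broad underutilization rate ≈ 9.87%.

Labor force = 1,051.98 + 77.23 = 1,129.21 thousand.
Numerator = 77.23 + 12.08 + 23.31 = 112.62 thousand.
Denominator = 1,129.21 + 12.08 = 1,141.29 thousand.
Broad rate = 112.62 / 1,141.29 = 9.87%.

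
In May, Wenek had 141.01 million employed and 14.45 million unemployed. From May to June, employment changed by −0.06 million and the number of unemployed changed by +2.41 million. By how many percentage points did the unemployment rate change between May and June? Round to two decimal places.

The unemployment rate changed by +1.39 percentage points.

May: labor force = 141.01 + 14.45 = 155.46; u = 14.45/155.46 = 9.29%.
June: labor force = 140.95 + 16.86 = 157.81; u = 16.86/157.81 = 10.68%.
Change = 10.68% − 9.29% = +1.39 pp.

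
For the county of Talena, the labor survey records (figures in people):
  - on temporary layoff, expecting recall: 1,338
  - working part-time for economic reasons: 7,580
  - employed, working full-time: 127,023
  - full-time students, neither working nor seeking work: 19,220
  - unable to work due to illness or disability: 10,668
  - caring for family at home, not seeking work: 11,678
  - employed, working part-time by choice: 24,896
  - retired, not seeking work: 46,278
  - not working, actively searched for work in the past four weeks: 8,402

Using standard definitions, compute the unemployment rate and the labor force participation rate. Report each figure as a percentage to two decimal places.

Unemployment rate ≈ 5.76%; labor force participation rate ≈ 65.83%.

Employed = 7,580 + 127,023 + 24,896 = 159,499 (anyone who worked, including part-time for economic reasons, counts as employed).
Unemployed = 1,338 + 8,402 = 9,740 (jobless and actively searching, or on temporary layoff).
Labor force = 159,499 + 9,740 = 169,239.
Not in labor force = 19,220 + 10,668 + 11,678 + 46,278 = 87,844 (those not working and not actively searching are outside the labor force).
Civilian working-age population = 169,239 + 87,844 = 257,083.
Unemployment rate = 9,740 / 169,239 = 5.76%.
Labor force participation rate = 169,239 / 257,083 = 65.83%.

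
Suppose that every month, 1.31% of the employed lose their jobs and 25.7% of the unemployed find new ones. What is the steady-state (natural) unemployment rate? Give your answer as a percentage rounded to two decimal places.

Steady-state unemployment rate ≈ 4.85%.

At steady state the flows balance: s·E = f·U, so U/(E+U) = s/(s+f).
u* = 1.31 / (1.31 + 25.7) = 1.31 / 27.01 = 4.85%.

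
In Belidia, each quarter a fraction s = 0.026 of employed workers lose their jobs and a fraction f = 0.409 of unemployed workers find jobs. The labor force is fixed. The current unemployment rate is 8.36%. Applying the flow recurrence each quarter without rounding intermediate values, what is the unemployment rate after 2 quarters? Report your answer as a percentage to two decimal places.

With a fixed labor force, u_{t+1} = u_t + s·(1−u_t) − f·u_t = u_t·(1−s−f) + s.
Here 1−s−f = 0.565 and s = 0.026.
u_1 = 0.083600 × 0.565 + 0.026 = 0.073234.
u_2 = 0.073234 × 0.565 + 0.026 = 0.067377.

Unemployment rate after two quarters ≈ 6.74%.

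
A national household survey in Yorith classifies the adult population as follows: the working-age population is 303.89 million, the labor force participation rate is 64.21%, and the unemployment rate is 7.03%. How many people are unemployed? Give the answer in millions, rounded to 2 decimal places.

About 13.72 million are unemployed.

Labor force = 0.6421 × 303.89 = 195.13 million.
Unemployed = 0.0703 × 195.13 ≈ 13.72 million.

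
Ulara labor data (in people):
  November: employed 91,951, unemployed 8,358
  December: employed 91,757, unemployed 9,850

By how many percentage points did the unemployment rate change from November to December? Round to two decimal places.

November: labor force = 91,951 + 8,358 = 100,309; u = 8,358/100,309 = 8.33%.
December: labor force = 91,757 + 9,850 = 101,607; u = 9,850/101,607 = 9.69%.
Change = 9.69% − 8.33% = +1.36 pp.

The unemployment rate changed by +1.36 percentage points.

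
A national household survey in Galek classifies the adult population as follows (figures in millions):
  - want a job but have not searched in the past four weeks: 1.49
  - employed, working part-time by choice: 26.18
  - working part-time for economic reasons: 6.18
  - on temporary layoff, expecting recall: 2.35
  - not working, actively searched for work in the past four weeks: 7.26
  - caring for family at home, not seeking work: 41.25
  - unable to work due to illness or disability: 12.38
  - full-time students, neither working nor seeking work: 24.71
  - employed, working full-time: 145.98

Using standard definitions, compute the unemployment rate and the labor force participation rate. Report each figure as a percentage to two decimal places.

Unemployment rate ≈ 5.11%; labor force participation rate ≈ 70.19%.

Employed = 26.18 + 6.18 + 145.98 = 178.34 million (anyone who worked, including part-time for economic reasons, counts as employed).
Unemployed = 2.35 + 7.26 = 9.61 million (jobless and actively searching, or on temporary layoff).
Labor force = 178.34 + 9.61 = 187.95 million.
Not in labor force = 1.49 + 41.25 + 12.38 + 24.71 = 79.83 million (those not working and not actively searching are outside the labor force — including those who want a job but have given up searching).
Civilian working-age population = 187.95 + 79.83 = 267.78 million.
Unemployment rate = 9.61 / 187.95 = 5.11%.
Labor force participation rate = 187.95 / 267.78 = 70.19%.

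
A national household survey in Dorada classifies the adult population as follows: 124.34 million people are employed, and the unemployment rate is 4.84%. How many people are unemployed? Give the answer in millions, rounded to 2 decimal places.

Let U be the number unemployed. The labor force is E + U, and U/(E+U) = 0.0484.
So U = 0.0484 × 124.34 / (1 − 0.0484) = 6.0181 / 0.9516 ≈ 6.32 million.

About 6.32 million are unemployed.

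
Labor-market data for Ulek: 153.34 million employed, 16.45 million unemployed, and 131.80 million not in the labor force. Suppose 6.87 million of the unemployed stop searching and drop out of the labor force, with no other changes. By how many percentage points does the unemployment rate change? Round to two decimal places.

The unemployment rate changes by −3.81 percentage points.

Initially, labor force = 153.34 + 16.45 = 169.79 million, so u = 16.45/169.79 = 9.69%.
After the change, unemployed and labor force both fall by 6.87 → E = 153.34, U = 9.58, labor force = 162.92 million.
New unemployment rate = 9.58 / 162.92 = 5.88%.
Change = 5.88% − 9.69% = −3.81 percentage points.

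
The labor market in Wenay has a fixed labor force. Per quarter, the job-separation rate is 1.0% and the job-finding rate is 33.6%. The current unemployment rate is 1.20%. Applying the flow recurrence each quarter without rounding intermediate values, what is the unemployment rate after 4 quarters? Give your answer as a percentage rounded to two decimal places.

Unemployment rate after four quarters ≈ 2.58%.

With a fixed labor force, u_{t+1} = u_t + s·(1−u_t) − f·u_t = u_t·(1−s−f) + s.
Here 1−s−f = 0.654 and s = 0.010.
u_1 = 0.012000 × 0.654 + 0.010 = 0.017848.
u_2 = 0.017848 × 0.654 + 0.010 = 0.021673.
u_3 = 0.021673 × 0.654 + 0.010 = 0.024174.
u_4 = 0.024174 × 0.654 + 0.010 = 0.025810.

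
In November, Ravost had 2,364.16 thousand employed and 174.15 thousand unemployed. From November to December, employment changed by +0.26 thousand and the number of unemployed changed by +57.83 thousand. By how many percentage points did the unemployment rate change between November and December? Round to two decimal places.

The unemployment rate changed by +2.07 percentage points.

November: labor force = 2,364.16 + 174.15 = 2,538.31; u = 174.15/2,538.31 = 6.86%.
December: labor force = 2,364.42 + 231.98 = 2,596.40; u = 231.98/2,596.40 = 8.93%.
Change = 8.93% − 6.86% = +2.07 pp.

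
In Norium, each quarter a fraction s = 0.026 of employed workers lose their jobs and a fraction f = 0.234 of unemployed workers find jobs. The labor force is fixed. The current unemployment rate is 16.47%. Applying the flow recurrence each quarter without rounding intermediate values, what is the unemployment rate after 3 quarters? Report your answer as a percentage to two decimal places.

Unemployment rate after three quarters ≈ 12.62%.

With a fixed labor force, u_{t+1} = u_t + s·(1−u_t) − f·u_t = u_t·(1−s−f) + s.
Here 1−s−f = 0.740 and s = 0.026.
u_1 = 0.164700 × 0.740 + 0.026 = 0.147878.
u_2 = 0.147878 × 0.740 + 0.026 = 0.135430.
u_3 = 0.135430 × 0.740 + 0.026 = 0.126218.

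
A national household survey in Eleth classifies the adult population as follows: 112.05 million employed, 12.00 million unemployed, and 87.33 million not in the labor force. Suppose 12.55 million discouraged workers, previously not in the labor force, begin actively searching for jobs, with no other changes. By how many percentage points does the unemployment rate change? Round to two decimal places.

The unemployment rate changes by +8.30 percentage points.

Initially, labor force = 112.05 + 12.00 = 124.05 million, so u = 12.00/124.05 = 9.67%.
After the change, unemployed and labor force both rise by 12.55 → E = 112.05, U = 24.55, labor force = 136.60 million.
New unemployment rate = 24.55 / 136.60 = 17.97%.
Change = 17.97% − 9.67% = +8.30 percentage points.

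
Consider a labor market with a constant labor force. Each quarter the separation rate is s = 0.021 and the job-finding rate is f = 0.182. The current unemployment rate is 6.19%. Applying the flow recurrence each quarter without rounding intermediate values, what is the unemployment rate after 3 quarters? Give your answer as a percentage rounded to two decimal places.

With a fixed labor force, u_{t+1} = u_t + s·(1−u_t) − f·u_t = u_t·(1−s−f) + s.
Here 1−s−f = 0.797 and s = 0.021.
u_1 = 0.061900 × 0.797 + 0.021 = 0.070334.
u_2 = 0.070334 × 0.797 + 0.021 = 0.077056.
u_3 = 0.077056 × 0.797 + 0.021 = 0.082414.

Unemployment rate after three quarters ≈ 8.24%.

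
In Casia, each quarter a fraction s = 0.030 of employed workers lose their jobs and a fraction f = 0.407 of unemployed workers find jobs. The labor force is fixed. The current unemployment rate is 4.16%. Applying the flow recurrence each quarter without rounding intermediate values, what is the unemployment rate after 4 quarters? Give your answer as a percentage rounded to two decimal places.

With a fixed labor force, u_{t+1} = u_t + s·(1−u_t) − f·u_t = u_t·(1−s−f) + s.
Here 1−s−f = 0.563 and s = 0.030.
u_1 = 0.041600 × 0.563 + 0.030 = 0.053421.
u_2 = 0.053421 × 0.563 + 0.030 = 0.060076.
u_3 = 0.060076 × 0.563 + 0.030 = 0.063823.
u_4 = 0.063823 × 0.563 + 0.030 = 0.065932.

Unemployment rate after four quarters ≈ 6.59%.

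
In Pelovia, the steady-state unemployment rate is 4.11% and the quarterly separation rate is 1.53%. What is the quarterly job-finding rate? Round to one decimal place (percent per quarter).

From u* = s/(s+f): f = s·(1−u)/u.
f = 1.53 × (1 − 0.0411) / 0.0411 = 1.4671 / 0.0411 ≈ 35.7% per quarter.

Job-finding rate ≈ 35.7% per quarter.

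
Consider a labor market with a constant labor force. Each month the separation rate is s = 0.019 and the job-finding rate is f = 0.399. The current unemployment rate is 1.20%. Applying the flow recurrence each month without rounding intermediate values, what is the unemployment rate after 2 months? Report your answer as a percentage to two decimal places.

With a fixed labor force, u_{t+1} = u_t + s·(1−u_t) − f·u_t = u_t·(1−s−f) + s.
Here 1−s−f = 0.582 and s = 0.019.
u_1 = 0.012000 × 0.582 + 0.019 = 0.025984.
u_2 = 0.025984 × 0.582 + 0.019 = 0.034123.

Unemployment rate after two months ≈ 3.41%.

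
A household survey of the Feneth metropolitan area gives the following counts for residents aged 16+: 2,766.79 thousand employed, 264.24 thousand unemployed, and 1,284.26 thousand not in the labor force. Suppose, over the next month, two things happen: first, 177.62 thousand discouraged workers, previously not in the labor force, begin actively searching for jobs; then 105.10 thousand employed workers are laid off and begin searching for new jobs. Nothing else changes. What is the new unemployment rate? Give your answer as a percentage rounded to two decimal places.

Initially, labor force = 2,766.79 + 264.24 = 3,031.03 thousand, so u = 264.24/3,031.03 = 8.72%.
After the first change, unemployed and labor force both rise by 177.62 → E = 2,766.79, U = 441.86, labor force = 3,208.65 thousand.
After the second change, employed falls and unemployed rises by 105.10; labor force unchanged → E = 2,661.69, U = 546.96, labor force = 3,208.65 thousand.
New unemployment rate = 546.96 / 3,208.65 = 17.05%.

New unemployment rate ≈ 17.05%.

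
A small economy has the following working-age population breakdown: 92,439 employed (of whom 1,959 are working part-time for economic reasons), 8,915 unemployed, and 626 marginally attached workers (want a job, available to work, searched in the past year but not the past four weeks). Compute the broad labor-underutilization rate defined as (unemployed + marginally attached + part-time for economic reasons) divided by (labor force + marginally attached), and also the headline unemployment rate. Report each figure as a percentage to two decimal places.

Broad underutilization rate ≈ 11.28%; headline unemployment rate ≈ 8.80%.

Labor force = 92,439 + 8,915 = 101,354.
Numerator = 8,915 + 626 + 1,959 = 11,500.
Denominator = 101,354 + 626 = 101,980.
Broad rate = 11,500 / 101,980 = 11.28%.
Headline unemployment rate = 8,915 / 101,354 = 8.80%.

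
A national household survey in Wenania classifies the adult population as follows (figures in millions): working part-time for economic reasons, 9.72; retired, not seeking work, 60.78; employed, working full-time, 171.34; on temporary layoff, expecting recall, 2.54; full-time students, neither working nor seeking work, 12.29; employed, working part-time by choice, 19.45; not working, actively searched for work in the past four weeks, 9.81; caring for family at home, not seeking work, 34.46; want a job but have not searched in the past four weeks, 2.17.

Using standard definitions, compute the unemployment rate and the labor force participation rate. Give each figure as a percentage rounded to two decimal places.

Employed = 9.72 + 171.34 + 19.45 = 200.51 million (anyone who worked, including part-time for economic reasons, counts as employed).
Unemployed = 2.54 + 9.81 = 12.35 million (jobless and actively searching, or on temporary layoff).
Labor force = 200.51 + 12.35 = 212.86 million.
Not in labor force = 60.78 + 12.29 + 34.46 + 2.17 = 109.70 million (those not working and not actively searching are outside the labor force — including those who want a job but have given up searching).
Civilian working-age population = 212.86 + 109.70 = 322.56 million.
Unemployment rate = 12.35 / 212.86 = 5.80%.
Labor force participation rate = 212.86 / 322.56 = 65.99%.

Unemployment rate ≈ 5.80%; labor force participation rate ≈ 65.99%.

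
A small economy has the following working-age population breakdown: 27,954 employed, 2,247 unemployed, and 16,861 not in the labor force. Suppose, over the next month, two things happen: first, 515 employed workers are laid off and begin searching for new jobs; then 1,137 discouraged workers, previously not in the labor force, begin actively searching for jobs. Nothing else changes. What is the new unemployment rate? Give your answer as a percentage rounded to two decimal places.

New unemployment rate ≈ 12.44%.

Initially, labor force = 27,954 + 2,247 = 30,201, so u = 2,247/30,201 = 7.44%.
After the first change, employed falls and unemployed rises by 515; labor force unchanged → E = 27,439, U = 2,762, labor force = 30,201.
After the second change, unemployed and labor force both rise by 1,137 → E = 27,439, U = 3,899, labor force = 31,338.
New unemployment rate = 3,899 / 31,338 = 12.44%.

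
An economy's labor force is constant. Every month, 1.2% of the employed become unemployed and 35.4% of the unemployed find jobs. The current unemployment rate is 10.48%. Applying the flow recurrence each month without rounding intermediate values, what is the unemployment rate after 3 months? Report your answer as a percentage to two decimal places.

With a fixed labor force, u_{t+1} = u_t + s·(1−u_t) − f·u_t = u_t·(1−s−f) + s.
Here 1−s−f = 0.634 and s = 0.012.
u_1 = 0.104800 × 0.634 + 0.012 = 0.078443.
u_2 = 0.078443 × 0.634 + 0.012 = 0.061733.
u_3 = 0.061733 × 0.634 + 0.012 = 0.051139.

Unemployment rate after three months ≈ 5.11%.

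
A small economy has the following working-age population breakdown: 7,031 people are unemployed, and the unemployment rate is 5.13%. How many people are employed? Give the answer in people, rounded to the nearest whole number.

Labor force = U / u = 7,031 / 0.0513 ≈ 137,057.
Employed = labor force − unemployed = 137,057 − 7,031 = 130,026.

About 130,026 are employed.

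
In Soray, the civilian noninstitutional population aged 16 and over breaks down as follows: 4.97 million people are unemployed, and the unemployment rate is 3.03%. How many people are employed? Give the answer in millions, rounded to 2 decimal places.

About 159.06 million are employed.

Labor force = U / u = 4.97 / 0.0303 ≈ 164.03 million.
Employed = labor force − unemployed = 164.03 − 4.97 = 159.06 million.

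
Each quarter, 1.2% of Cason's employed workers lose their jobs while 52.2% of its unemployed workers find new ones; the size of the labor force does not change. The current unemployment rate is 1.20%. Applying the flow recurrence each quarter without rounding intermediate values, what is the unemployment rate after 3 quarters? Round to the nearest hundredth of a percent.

With a fixed labor force, u_{t+1} = u_t + s·(1−u_t) − f·u_t = u_t·(1−s−f) + s.
Here 1−s−f = 0.466 and s = 0.012.
u_1 = 0.012000 × 0.466 + 0.012 = 0.017592.
u_2 = 0.017592 × 0.466 + 0.012 = 0.020198.
u_3 = 0.020198 × 0.466 + 0.012 = 0.021412.

Unemployment rate after three quarters ≈ 2.14%.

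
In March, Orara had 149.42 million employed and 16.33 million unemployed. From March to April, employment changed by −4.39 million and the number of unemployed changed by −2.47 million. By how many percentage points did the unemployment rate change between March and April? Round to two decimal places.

The unemployment rate changed by −1.13 percentage points.

March: labor force = 149.42 + 16.33 = 165.75; u = 16.33/165.75 = 9.85%.
April: labor force = 145.03 + 13.86 = 158.89; u = 13.86/158.89 = 8.72%.
Change = 8.72% − 9.85% = −1.13 pp.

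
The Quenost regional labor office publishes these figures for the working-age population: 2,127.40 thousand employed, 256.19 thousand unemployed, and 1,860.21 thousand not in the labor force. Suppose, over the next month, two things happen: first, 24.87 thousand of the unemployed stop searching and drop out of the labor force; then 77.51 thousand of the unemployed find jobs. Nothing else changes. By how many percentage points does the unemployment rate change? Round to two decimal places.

Initially, labor force = 2,127.40 + 256.19 = 2,383.59 thousand, so u = 256.19/2,383.59 = 10.75%.
After the first change, unemployed and labor force both fall by 24.87 → E = 2,127.40, U = 231.32, labor force = 2,358.72 thousand.
After the second change, unemployed falls and employed rises by 77.51; labor force unchanged → E = 2,204.91, U = 153.81, labor force = 2,358.72 thousand.
New unemployment rate = 153.81 / 2,358.72 = 6.52%.
Change = 6.52% − 10.75% = −4.23 percentage points.

The unemployment rate changes by −4.23 percentage points.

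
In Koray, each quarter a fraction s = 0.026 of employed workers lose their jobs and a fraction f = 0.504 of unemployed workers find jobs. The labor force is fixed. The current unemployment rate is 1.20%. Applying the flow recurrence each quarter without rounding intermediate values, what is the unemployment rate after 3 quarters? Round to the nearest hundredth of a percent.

With a fixed labor force, u_{t+1} = u_t + s·(1−u_t) − f·u_t = u_t·(1−s−f) + s.
Here 1−s−f = 0.470 and s = 0.026.
u_1 = 0.012000 × 0.470 + 0.026 = 0.031640.
u_2 = 0.031640 × 0.470 + 0.026 = 0.040871.
u_3 = 0.040871 × 0.470 + 0.026 = 0.045209.

Unemployment rate after three quarters ≈ 4.52%.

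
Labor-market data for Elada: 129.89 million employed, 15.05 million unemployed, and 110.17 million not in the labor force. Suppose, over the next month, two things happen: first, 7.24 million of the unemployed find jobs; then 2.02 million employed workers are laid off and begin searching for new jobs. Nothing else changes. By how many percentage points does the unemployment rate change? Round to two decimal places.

The unemployment rate changes by −3.60 percentage points.

Initially, labor force = 129.89 + 15.05 = 144.94 million, so u = 15.05/144.94 = 10.38%.
After the first change, unemployed falls and employed rises by 7.24; labor force unchanged → E = 137.13, U = 7.81, labor force = 144.94 million.
After the second change, employed falls and unemployed rises by 2.02; labor force unchanged → E = 135.11, U = 9.83, labor force = 144.94 million.
New unemployment rate = 9.83 / 144.94 = 6.78%.
Change = 6.78% − 10.38% = −3.60 percentage points.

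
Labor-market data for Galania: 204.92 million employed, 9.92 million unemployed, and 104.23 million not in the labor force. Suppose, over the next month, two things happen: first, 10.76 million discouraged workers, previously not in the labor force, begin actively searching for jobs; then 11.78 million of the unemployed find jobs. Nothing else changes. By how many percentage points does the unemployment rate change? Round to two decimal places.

The unemployment rate changes by −0.67 percentage points.

Initially, labor force = 204.92 + 9.92 = 214.84 million, so u = 9.92/214.84 = 4.62%.
After the first change, unemployed and labor force both rise by 10.76 → E = 204.92, U = 20.68, labor force = 225.60 million.
After the second change, unemployed falls and employed rises by 11.78; labor force unchanged → E = 216.70, U = 8.90, labor force = 225.60 million.
New unemployment rate = 8.90 / 225.60 = 3.95%.
Change = 3.95% − 4.62% = −0.67 percentage points.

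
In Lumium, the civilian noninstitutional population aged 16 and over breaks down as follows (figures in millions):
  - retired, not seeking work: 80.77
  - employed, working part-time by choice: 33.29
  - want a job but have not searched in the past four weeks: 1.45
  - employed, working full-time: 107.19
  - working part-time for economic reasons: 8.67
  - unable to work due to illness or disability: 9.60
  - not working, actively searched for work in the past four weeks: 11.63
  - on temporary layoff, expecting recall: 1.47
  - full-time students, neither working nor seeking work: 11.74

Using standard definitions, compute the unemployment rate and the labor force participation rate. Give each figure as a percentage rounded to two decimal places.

Employed = 33.29 + 107.19 + 8.67 = 149.15 million (anyone who worked, including part-time for economic reasons, counts as employed).
Unemployed = 11.63 + 1.47 = 13.10 million (jobless and actively searching, or on temporary layoff).
Labor force = 149.15 + 13.10 = 162.25 million.
Not in labor force = 80.77 + 1.45 + 9.60 + 11.74 = 103.56 million (those not working and not actively searching are outside the labor force — including those who want a job but have given up searching).
Civilian working-age population = 162.25 + 103.56 = 265.81 million.
Unemployment rate = 13.10 / 162.25 = 8.07%.
Labor force participation rate = 162.25 / 265.81 = 61.04%.

Unemployment rate ≈ 8.07%; labor force participation rate ≈ 61.04%.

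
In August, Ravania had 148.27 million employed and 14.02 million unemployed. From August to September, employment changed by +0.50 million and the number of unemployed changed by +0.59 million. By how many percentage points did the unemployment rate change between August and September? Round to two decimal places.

August: labor force = 148.27 + 14.02 = 162.29; u = 14.02/162.29 = 8.64%.
September: labor force = 148.77 + 14.61 = 163.38; u = 14.61/163.38 = 8.94%.
Change = 8.94% − 8.64% = +0.30 pp.

The unemployment rate changed by +0.30 percentage points.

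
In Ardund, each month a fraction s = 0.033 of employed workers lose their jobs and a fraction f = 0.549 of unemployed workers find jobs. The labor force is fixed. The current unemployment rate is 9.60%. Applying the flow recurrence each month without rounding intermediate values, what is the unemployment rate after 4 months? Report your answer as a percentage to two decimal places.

Unemployment rate after four months ≈ 5.79%.

With a fixed labor force, u_{t+1} = u_t + s·(1−u_t) − f·u_t = u_t·(1−s−f) + s.
Here 1−s−f = 0.418 and s = 0.033.
u_1 = 0.096000 × 0.418 + 0.033 = 0.073128.
u_2 = 0.073128 × 0.418 + 0.033 = 0.063568.
u_3 = 0.063568 × 0.418 + 0.033 = 0.059571.
u_4 = 0.059571 × 0.418 + 0.033 = 0.057901.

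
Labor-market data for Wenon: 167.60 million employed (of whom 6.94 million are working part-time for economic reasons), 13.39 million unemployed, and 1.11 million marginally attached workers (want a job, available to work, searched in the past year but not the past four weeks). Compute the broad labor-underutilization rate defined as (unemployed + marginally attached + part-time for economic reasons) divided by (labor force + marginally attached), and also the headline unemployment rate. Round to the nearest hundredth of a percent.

Labor force = 167.60 + 13.39 = 180.99 million.
Numerator = 13.39 + 1.11 + 6.94 = 21.44 million.
Denominator = 180.99 + 1.11 = 182.10 million.
Broad rate = 21.44 / 182.10 = 11.77%.
Headline unemployment rate = 13.39 / 180.99 = 7.40%.

Broad underutilization rate ≈ 11.77%; headline unemployment rate ≈ 7.40%.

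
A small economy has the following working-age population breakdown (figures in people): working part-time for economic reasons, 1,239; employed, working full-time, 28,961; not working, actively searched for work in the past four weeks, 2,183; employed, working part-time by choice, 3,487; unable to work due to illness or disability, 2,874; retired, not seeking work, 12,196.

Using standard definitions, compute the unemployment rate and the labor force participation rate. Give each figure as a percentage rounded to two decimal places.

Unemployment rate ≈ 6.09%; labor force participation rate ≈ 70.42%.

Employed = 1,239 + 28,961 + 3,487 = 33,687 (anyone who worked, including part-time for economic reasons, counts as employed).
Unemployed = 2,183.
Labor force = 33,687 + 2,183 = 35,870.
Not in labor force = 2,874 + 12,196 = 15,070 (those not working and not actively searching are outside the labor force).
Civilian working-age population = 35,870 + 15,070 = 50,940.
Unemployment rate = 2,183 / 35,870 = 6.09%.
Labor force participation rate = 35,870 / 50,940 = 70.42%.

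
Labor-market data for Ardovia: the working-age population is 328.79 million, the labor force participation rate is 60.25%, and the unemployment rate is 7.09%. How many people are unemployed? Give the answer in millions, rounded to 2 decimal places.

About 14.05 million are unemployed.

Labor force = 0.6025 × 328.79 = 198.10 million.
Unemployed = 0.0709 × 198.10 ≈ 14.05 million.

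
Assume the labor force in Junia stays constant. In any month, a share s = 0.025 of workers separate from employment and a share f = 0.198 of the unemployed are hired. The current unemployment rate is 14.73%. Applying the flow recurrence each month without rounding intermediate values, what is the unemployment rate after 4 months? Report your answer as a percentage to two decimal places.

Unemployment rate after four months ≈ 12.49%.

With a fixed labor force, u_{t+1} = u_t + s·(1−u_t) − f·u_t = u_t·(1−s−f) + s.
Here 1−s−f = 0.777 and s = 0.025.
u_1 = 0.147300 × 0.777 + 0.025 = 0.139452.
u_2 = 0.139452 × 0.777 + 0.025 = 0.133354.
u_3 = 0.133354 × 0.777 + 0.025 = 0.128616.
u_4 = 0.128616 × 0.777 + 0.025 = 0.124935.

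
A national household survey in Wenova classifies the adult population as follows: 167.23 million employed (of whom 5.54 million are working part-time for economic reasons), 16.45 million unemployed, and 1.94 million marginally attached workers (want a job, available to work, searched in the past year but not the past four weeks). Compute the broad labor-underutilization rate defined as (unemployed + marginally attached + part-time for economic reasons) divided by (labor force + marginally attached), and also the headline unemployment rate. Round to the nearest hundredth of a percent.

Labor force = 167.23 + 16.45 = 183.68 million.
Numerator = 16.45 + 1.94 + 5.54 = 23.93 million.
Denominator = 183.68 + 1.94 = 185.62 million.
Broad rate = 23.93 / 185.62 = 12.89%.
Headline unemployment rate = 16.45 / 183.68 = 8.96%.

Broad underutilization rate ≈ 12.89%; headline unemployment rate ≈ 8.96%.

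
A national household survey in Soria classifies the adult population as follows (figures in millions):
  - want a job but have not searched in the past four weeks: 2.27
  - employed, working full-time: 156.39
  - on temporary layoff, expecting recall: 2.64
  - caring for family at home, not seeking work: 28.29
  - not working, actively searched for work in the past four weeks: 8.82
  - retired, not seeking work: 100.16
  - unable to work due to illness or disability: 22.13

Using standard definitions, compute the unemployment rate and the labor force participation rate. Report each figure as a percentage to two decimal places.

Unemployment rate ≈ 6.83%; labor force participation rate ≈ 52.34%.

Employed = 156.39 million.
Unemployed = 2.64 + 8.82 = 11.46 million (jobless and actively searching, or on temporary layoff).
Labor force = 156.39 + 11.46 = 167.85 million.
Not in labor force = 2.27 + 28.29 + 100.16 + 22.13 = 152.85 million (those not working and not actively searching are outside the labor force — including those who want a job but have given up searching).
Civilian working-age population = 167.85 + 152.85 = 320.70 million.
Unemployment rate = 11.46 / 167.85 = 6.83%.
Labor force participation rate = 167.85 / 320.70 = 52.34%.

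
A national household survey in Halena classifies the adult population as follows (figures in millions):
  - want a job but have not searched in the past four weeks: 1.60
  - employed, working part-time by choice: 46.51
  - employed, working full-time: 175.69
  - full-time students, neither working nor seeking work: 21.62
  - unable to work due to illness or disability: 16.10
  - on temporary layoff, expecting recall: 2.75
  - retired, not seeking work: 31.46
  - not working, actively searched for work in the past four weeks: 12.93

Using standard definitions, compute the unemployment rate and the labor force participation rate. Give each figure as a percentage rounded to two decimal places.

Unemployment rate ≈ 6.59%; labor force participation rate ≈ 77.07%.

Employed = 46.51 + 175.69 = 222.20 million.
Unemployed = 2.75 + 12.93 = 15.68 million (jobless and actively searching, or on temporary layoff).
Labor force = 222.20 + 15.68 = 237.88 million.
Not in labor force = 1.60 + 21.62 + 16.10 + 31.46 = 70.78 million (those not working and not actively searching are outside the labor force — including those who want a job but have given up searching).
Civilian working-age population = 237.88 + 70.78 = 308.66 million.
Unemployment rate = 15.68 / 237.88 = 6.59%.
Labor force participation rate = 237.88 / 308.66 = 77.07%.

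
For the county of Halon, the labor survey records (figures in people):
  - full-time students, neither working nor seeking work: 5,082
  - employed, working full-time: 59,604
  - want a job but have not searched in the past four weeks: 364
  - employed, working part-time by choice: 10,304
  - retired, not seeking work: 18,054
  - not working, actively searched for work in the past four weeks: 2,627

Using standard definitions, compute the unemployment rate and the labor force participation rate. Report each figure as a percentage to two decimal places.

Employed = 59,604 + 10,304 = 69,908.
Unemployed = 2,627.
Labor force = 69,908 + 2,627 = 72,535.
Not in labor force = 5,082 + 364 + 18,054 = 23,500 (those not working and not actively searching are outside the labor force — including those who want a job but have given up searching).
Civilian working-age population = 72,535 + 23,500 = 96,035.
Unemployment rate = 2,627 / 72,535 = 3.62%.
Labor force participation rate = 72,535 / 96,035 = 75.53%.

Unemployment rate ≈ 3.62%; labor force participation rate ≈ 75.53%.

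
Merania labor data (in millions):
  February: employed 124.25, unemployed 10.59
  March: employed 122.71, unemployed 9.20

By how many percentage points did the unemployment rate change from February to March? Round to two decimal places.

The unemployment rate changed by −0.88 percentage points.

February: labor force = 124.25 + 10.59 = 134.84; u = 10.59/134.84 = 7.85%.
March: labor force = 122.71 + 9.20 = 131.91; u = 9.20/131.91 = 6.97%.
Change = 6.97% − 7.85% = −0.88 pp.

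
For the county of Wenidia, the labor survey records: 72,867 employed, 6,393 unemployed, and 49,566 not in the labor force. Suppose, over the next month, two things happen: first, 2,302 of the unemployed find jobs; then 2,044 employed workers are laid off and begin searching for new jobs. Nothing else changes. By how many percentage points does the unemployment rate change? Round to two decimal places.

Initially, labor force = 72,867 + 6,393 = 79,260, so u = 6,393/79,260 = 8.07%.
After the first change, unemployed falls and employed rises by 2,302; labor force unchanged → E = 75,169, U = 4,091, labor force = 79,260.
After the second change, employed falls and unemployed rises by 2,044; labor force unchanged → E = 73,125, U = 6,135, labor force = 79,260.
New unemployment rate = 6,135 / 79,260 = 7.74%.
Change = 7.74% − 8.07% = −0.33 percentage points.

The unemployment rate changes by −0.33 percentage points.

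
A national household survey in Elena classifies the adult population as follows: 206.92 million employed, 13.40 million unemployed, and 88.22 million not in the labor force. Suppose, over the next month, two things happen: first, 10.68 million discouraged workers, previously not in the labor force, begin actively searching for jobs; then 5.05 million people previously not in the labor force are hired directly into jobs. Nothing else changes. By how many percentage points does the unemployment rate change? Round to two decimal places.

Initially, labor force = 206.92 + 13.40 = 220.32 million, so u = 13.40/220.32 = 6.08%.
After the first change, unemployed and labor force both rise by 10.68 → E = 206.92, U = 24.08, labor force = 231.00 million.
After the second change, employed and labor force both rise by 5.05; unemployed unchanged → E = 211.97, U = 24.08, labor force = 236.05 million.
New unemployment rate = 24.08 / 236.05 = 10.20%.
Change = 10.20% − 6.08% = +4.12 percentage points.

The unemployment rate changes by +4.12 percentage points.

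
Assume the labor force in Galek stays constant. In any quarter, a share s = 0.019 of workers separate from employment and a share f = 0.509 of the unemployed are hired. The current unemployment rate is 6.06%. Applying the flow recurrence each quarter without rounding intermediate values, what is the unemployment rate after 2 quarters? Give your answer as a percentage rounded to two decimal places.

With a fixed labor force, u_{t+1} = u_t + s·(1−u_t) − f·u_t = u_t·(1−s−f) + s.
Here 1−s−f = 0.472 and s = 0.019.
u_1 = 0.060600 × 0.472 + 0.019 = 0.047603.
u_2 = 0.047603 × 0.472 + 0.019 = 0.041469.

Unemployment rate after two quarters ≈ 4.15%.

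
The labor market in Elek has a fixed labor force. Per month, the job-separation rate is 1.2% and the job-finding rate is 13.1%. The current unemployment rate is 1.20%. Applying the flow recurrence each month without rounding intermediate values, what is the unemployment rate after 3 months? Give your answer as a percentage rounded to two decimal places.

With a fixed labor force, u_{t+1} = u_t + s·(1−u_t) − f·u_t = u_t·(1−s−f) + s.
Here 1−s−f = 0.857 and s = 0.012.
u_1 = 0.012000 × 0.857 + 0.012 = 0.022284.
u_2 = 0.022284 × 0.857 + 0.012 = 0.031097.
u_3 = 0.031097 × 0.857 + 0.012 = 0.038650.

Unemployment rate after three months ≈ 3.87%.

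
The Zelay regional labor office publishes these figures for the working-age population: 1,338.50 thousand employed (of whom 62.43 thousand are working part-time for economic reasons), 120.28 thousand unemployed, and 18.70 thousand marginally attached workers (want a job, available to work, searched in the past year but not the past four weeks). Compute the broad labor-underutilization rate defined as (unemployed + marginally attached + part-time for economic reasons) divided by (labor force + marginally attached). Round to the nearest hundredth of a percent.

Labor force = 1,338.50 + 120.28 = 1,458.78 thousand.
Numerator = 120.28 + 18.70 + 62.43 = 201.41 thousand.
Denominator = 1,458.78 + 18.70 = 1,477.48 thousand.
Broad rate = 201.41 / 1,477.48 = 13.63%.

Broad underutilization rate ≈ 13.63%.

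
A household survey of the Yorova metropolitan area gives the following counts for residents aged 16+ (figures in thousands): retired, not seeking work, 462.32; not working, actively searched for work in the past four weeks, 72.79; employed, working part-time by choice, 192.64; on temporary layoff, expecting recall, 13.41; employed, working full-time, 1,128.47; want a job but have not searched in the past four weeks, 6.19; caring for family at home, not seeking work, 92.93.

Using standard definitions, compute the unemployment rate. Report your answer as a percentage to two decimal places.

Employed = 192.64 + 1,128.47 = 1,321.11 thousand.
Unemployed = 72.79 + 13.41 = 86.20 thousand (jobless and actively searching, or on temporary layoff).
Labor force = 1,321.11 + 86.20 = 1,407.31 thousand.
Unemployment rate = 86.20 / 1,407.31 = 6.13%.

Unemployment rate ≈ 6.13%.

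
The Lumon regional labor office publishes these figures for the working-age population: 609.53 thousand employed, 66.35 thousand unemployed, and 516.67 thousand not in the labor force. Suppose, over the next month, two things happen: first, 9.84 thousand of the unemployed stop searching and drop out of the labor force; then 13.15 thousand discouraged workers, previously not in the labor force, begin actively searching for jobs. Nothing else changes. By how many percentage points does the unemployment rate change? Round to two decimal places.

Initially, labor force = 609.53 + 66.35 = 675.88 thousand, so u = 66.35/675.88 = 9.82%.
After the first change, unemployed and labor force both fall by 9.84 → E = 609.53, U = 56.51, labor force = 666.04 thousand.
After the second change, unemployed and labor force both rise by 13.15 → E = 609.53, U = 69.66, labor force = 679.19 thousand.
New unemployment rate = 69.66 / 679.19 = 10.26%.
Change = 10.26% − 9.82% = +0.44 percentage points.

The unemployment rate changes by +0.44 percentage points.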